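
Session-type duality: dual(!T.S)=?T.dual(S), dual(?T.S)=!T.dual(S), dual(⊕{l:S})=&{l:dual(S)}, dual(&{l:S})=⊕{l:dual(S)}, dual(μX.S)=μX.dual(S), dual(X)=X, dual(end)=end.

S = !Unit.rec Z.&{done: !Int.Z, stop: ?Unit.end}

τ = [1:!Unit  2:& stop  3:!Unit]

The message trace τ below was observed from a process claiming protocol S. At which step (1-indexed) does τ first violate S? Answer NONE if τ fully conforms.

3

step 1: !Unit  match  residual = rec Z.…
step 2: & stop  match  residual = ?Unit.end
step 3: got !Unit, protocol expects ?Unit  ✗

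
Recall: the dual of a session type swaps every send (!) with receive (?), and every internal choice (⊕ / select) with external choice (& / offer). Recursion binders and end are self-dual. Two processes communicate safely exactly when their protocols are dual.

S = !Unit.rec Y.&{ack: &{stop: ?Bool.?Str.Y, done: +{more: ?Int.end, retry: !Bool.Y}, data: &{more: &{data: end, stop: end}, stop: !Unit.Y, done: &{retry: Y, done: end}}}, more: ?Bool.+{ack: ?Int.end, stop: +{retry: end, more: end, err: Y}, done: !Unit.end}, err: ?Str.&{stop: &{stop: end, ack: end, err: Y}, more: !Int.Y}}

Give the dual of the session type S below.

!Unit ↦ ?Unit
  rec Y ↦ rec Y  (μ self-dual)
    &{ack,more,err} ↦ +{ack,more,err}  (external→internal)
      case ack:
        &{stop,done,data} ↦ +{stop,done,data}  (external→internal)
          case stop:
            ?Bool ↦ !Bool
              ?Str ↦ !Str
                Y ↦ Y
          case done:
            +{more,retry} ↦ &{more,retry}  (internal→external)
              case more:
                ?Int ↦ !Int
                  end ↦ end
              case retry:
                !Bool ↦ ?Bool
                  Y ↦ Y
          case data:
            &{more,stop,done} ↦ +{more,stop,done}  (external→internal)
              case more:
                &{data,stop} ↦ +{data,stop}  (external→internal)
                  case data:
                    end ↦ end
                  case stop:
                    end ↦ end
              case stop:
                !Unit ↦ ?Unit
                  Y ↦ Y
              case done:
                &{retry,done} ↦ +{retry,done}  (external→internal)
                  case retry:
                    Y ↦ Y
                  case done:
                    end ↦ end
      case more:
        ?Bool ↦ !Bool
          +{ack,stop,done} ↦ &{ack,stop,done}  (internal→external)
            case ack:
              ?Int ↦ !Int
                end ↦ end
            case stop:
              +{retry,more,err} ↦ &{retry,more,err}  (internal→external)
                case retry:
                  end ↦ end
                case more:
                  end ↦ end
                case err:
                  Y ↦ Y
            case done:
              !Unit ↦ ?Unit
                end ↦ end
      case err:
        ?Str ↦ !Str
          &{stop,more} ↦ +{stop,more}  (external→internal)
            case stop:
              &{stop,ack,err} ↦ +{stop,ack,err}  (external→internal)
                case stop:
                  end ↦ end
                case ack:
                  end ↦ end
                case err:
                  Y ↦ Y
            case more:
              !Int ↦ ?Int
                Y ↦ Y

?Unit.rec Y.+{ack: +{stop: !Bool.!Str.Y, done: &{more: !Int.end, retry: ?Bool.Y}, data: +{more: +{data: end, stop: end}, stop: ?Unit.Y, done: +{retry: Y, done: end}}}, more: !Bool.&{ack: !Int.end, stop: &{retry: end, more: end, err: Y}, done: ?Unit.end}, err: !Str.+{stop: +{stop: end, ack: end, err: Y}, more: ?Int.Y}}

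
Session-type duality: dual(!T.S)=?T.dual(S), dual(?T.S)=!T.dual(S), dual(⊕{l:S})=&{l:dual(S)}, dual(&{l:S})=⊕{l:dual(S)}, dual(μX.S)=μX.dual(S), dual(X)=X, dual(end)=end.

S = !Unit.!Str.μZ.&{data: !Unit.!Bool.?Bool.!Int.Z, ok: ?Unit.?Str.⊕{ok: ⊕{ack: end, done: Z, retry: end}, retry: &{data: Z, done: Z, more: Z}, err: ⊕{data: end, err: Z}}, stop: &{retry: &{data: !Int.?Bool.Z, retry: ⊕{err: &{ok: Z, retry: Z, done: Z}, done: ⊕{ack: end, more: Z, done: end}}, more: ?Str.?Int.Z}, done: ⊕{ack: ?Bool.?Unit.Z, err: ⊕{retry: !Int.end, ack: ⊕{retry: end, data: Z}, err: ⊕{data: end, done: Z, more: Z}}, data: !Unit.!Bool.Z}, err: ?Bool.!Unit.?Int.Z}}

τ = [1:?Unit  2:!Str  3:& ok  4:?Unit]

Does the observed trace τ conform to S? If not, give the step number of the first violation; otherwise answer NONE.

1

@1 got ?Unit, protocol expects !Unit  ✗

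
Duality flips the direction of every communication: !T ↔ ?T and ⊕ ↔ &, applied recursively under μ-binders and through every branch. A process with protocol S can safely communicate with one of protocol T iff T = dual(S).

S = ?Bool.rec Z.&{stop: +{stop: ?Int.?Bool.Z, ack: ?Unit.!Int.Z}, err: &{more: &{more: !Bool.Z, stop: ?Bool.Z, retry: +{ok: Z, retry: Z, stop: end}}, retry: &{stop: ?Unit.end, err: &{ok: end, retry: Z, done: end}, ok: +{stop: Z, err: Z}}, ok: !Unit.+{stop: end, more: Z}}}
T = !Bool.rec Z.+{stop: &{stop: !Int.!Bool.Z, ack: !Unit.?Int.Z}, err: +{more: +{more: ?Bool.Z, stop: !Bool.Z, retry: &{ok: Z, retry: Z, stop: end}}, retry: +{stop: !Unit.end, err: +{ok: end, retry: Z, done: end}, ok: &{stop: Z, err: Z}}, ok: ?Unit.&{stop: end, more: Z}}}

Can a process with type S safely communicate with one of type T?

YES

?Bool vs !Bool  match
  rec Z vs rec Z  match (binder kept)
    &{stop,err} vs +{stop,err}  match labels match
      [stop]
        +{stop,ack} vs &{stop,ack}  match labels match
          [stop]
            ?Int vs !Int  match
              ?Bool vs !Bool  match
                Z vs Z  match
          [ack]
            ?Unit vs !Unit  match
              !Int vs ?Int  match
                Z vs Z  match
      [err]
        &{more,retry,ok} vs +{more,retry,ok}  match labels match
          [more]
            &{more,stop,retry} vs +{more,stop,retry}  match labels match
              [more]
                !Bool vs ?Bool  match
                  Z vs Z  match
              [stop]
                ?Bool vs !Bool  match
                  Z vs Z  match
              [retry]
                +{ok,retry,stop} vs &{ok,retry,stop}  match labels match
                  [ok]
                    Z vs Z  match
                  [retry]
                    Z vs Z  match
                  [stop]
                    end vs end  match
          [retry]
            &{stop,err,ok} vs +{stop,err,ok}  match labels match
              [stop]
                ?Unit vs !Unit  match
                  end vs end  match
              [err]
                &{ok,retry,done} vs +{ok,retry,done}  match labels match
                  [ok]
                    end vs end  match
                  [retry]
                    Z vs Z  match
                  [done]
                    end vs end  match
              [ok]
                +{stop,err} vs &{stop,err}  match labels match
                  [stop]
                    Z vs Z  match
                  [err]
                    Z vs Z  match
          [ok]
            !Unit vs ?Unit  match
              +{stop,more} vs &{stop,more}  match labels match
                [stop]
                  end vs end  match
                [more]
                  Z vs Z  match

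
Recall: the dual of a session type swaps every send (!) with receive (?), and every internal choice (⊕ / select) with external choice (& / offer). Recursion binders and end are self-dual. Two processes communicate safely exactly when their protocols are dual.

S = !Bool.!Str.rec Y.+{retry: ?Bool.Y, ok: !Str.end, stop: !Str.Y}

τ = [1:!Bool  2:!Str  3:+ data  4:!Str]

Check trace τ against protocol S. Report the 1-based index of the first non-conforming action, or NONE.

[1] !Bool  ✓  now at !Str.rec Y.…
[2] !Str  ✓  now at rec Y.…
[3] got + data, protocol expects + retry or + ok or + stop  ✗

3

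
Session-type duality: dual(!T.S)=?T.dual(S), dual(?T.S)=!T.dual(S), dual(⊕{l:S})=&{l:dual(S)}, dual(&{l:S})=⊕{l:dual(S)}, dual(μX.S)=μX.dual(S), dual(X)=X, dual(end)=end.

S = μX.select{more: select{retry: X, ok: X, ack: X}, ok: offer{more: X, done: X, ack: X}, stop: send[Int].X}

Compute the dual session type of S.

μX.offer{more: offer{retry: X, ok: X, ack: X}, ok: select{more: X, done: X, ack: X}, stop: recv[Int].X}

μX ↦ μX  (rec unchanged)
  select{more,ok,stop} ↦ offer{more,ok,stop}  (select→offer)
    • more:
      select{retry,ok,ack} ↦ offer{retry,ok,ack}  (select→offer)
        • retry:
          X ↦ X
        • ok:
          X ↦ X
        • ack:
          X ↦ X
    • ok:
      offer{more,done,ack} ↦ select{more,done,ack}  (&→⊕)
        • more:
          X ↦ X
        • done:
          X ↦ X
        • ack:
          X ↦ X
    • stop:
      send[Int] ↦ recv[Int]
        X ↦ X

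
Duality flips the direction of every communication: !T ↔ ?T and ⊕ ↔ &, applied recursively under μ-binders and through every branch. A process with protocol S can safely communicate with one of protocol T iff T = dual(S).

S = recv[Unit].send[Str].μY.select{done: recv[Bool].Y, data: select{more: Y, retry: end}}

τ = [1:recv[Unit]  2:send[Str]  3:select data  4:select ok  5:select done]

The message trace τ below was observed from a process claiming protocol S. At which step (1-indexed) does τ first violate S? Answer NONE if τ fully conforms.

4

@1 recv[Unit]  ok  state: send[Str].μY.…
@2 send[Str]  ok  state: μY.…
@3 select data  ok  state: select{more: μY.…, retry: end}
@4 got select ok, protocol expects select more or select retry  ✗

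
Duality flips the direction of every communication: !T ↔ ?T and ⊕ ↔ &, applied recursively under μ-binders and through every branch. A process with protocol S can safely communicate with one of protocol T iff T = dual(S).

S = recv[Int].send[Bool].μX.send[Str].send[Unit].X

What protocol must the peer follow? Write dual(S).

recv[Int] → send[Int]
  send[Bool] → recv[Bool]
    μX → μX  (rec unchanged)
      send[Str] → recv[Str]
        send[Unit] → recv[Unit]
          X self-dual

send[Int].recv[Bool].μX.recv[Str].recv[Unit].X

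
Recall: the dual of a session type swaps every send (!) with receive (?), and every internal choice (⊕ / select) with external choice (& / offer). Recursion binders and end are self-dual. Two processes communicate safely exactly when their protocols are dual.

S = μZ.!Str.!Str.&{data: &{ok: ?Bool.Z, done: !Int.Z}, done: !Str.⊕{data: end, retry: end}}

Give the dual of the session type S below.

μZ ↦ μZ  (μ self-dual)
  !Str ↦ ?Str
    !Str ↦ ?Str
      &{data,done} ↦ ⊕{data,done}  (&→⊕)
        [data]
          &{ok,done} ↦ ⊕{ok,done}  (&→⊕)
            [ok]
              ?Bool ↦ !Bool
                Z ↦ Z
            [done]
              !Int ↦ ?Int
                Z ↦ Z
        [done]
          !Str ↦ ?Str
            ⊕{data,retry} ↦ &{data,retry}  (select→offer)
              [data]
                end ↦ end
              [retry]
                end ↦ end

μZ.?Str.?Str.⊕{data: ⊕{ok: !Bool.Z, done: ?Int.Z}, done: ?Str.&{data: end, retry: end}}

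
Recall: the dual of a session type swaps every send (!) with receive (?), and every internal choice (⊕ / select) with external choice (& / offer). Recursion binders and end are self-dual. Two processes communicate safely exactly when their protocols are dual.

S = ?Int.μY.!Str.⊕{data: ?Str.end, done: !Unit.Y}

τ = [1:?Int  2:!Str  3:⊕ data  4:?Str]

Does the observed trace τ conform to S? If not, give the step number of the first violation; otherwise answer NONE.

NONE

@1 ?Int  match  residual = μY.…
@2 !Str  match  residual = ⊕{data: ?Str.end, done: !Unit.μY.…}
@3 ⊕ data  match  residual = ?Str.end
@4 ?Str  match  residual = end
trace exhausted — no violation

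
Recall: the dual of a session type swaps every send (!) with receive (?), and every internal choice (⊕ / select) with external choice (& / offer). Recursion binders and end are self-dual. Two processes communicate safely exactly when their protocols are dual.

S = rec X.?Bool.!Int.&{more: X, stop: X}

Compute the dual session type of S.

rec X.!Bool.?Int.+{more: X, stop: X}

rec X → rec X  (rec unchanged)
  ?Bool → !Bool
    !Int → ?Int
      &{more,stop} → +{more,stop}  (external→internal)
        [more]
          X self-dual
        [stop]
          X self-dual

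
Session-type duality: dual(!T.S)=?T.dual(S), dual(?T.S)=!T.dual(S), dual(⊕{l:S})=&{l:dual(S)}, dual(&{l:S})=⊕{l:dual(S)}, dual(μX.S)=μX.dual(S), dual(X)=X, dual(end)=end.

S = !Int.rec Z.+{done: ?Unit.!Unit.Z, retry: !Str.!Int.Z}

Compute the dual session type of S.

!Int = ?Int
  rec Z = rec Z  (μ self-dual)
    +{done,retry} = &{done,retry}  (select→offer)
      case done:
        ?Unit = !Unit
          !Unit = ?Unit
            Z ↦ Z
      case retry:
        !Str = ?Str
          !Int = ?Int
            Z ↦ Z

?Int.rec Z.&{done: !Unit.?Unit.Z, retry: ?Str.?Int.Z}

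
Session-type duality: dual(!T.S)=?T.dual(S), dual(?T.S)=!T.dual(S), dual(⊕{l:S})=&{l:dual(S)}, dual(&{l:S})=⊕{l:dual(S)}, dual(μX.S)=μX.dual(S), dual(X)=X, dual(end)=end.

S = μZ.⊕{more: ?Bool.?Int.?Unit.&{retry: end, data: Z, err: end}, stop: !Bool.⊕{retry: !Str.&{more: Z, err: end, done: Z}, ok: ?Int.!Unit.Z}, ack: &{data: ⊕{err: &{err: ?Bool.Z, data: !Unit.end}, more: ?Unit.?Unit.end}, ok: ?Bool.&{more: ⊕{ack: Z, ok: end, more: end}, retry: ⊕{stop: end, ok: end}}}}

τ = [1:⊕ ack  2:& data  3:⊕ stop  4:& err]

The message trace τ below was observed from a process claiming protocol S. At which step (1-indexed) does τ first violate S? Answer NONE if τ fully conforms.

@1 ⊕ ack  ok  cont: &{data: ⊕{err: &{err: ?Bool.μZ.…, data: !Unit.end}, more: ?Unit.?Unit.end}, ok: ?Bool.&{more: ⊕{ack: μZ.…, ok: end, more: end}, retry: ⊕{stop: end, ok: end}}}
@2 & data  ok  cont: ⊕{err: &{err: ?Bool.μZ.…, data: !Unit.end}, more: ?Unit.?Unit.end}
@3 got ⊕ stop, protocol expects ⊕ err or ⊕ more  ✗

3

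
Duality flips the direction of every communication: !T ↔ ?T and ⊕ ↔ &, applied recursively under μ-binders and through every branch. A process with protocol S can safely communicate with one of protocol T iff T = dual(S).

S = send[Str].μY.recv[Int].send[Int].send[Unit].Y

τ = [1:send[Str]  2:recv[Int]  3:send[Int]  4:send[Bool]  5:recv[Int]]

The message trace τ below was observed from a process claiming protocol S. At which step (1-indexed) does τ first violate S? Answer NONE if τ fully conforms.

step 1: send[Str]  ok  state: μY.…
step 2: recv[Int]  ok  state: send[Int].send[Unit].μY.…
step 3: send[Int]  ok  state: send[Unit].μY.…
step 4: got send[Bool], protocol expects send[Unit]  ✗

4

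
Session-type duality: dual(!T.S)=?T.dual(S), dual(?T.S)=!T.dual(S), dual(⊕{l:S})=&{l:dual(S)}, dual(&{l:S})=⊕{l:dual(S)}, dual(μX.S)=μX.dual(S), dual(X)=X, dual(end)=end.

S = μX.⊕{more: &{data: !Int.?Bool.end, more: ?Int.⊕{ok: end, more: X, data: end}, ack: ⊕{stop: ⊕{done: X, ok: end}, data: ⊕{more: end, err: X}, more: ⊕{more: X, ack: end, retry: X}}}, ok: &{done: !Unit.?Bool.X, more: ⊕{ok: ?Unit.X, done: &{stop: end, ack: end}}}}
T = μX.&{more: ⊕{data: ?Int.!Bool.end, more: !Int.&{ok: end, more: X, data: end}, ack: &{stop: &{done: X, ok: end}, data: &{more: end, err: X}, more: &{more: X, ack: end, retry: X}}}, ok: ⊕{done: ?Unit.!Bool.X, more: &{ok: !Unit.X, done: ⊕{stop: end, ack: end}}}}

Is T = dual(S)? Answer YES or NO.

YES

μX | μX  match (binder kept)
  ⊕{more,ok} | &{more,ok}  match label sets agree
    • more:
      &{data,more,ack} | ⊕{data,more,ack}  match label sets agree
        • data:
          !Int | ?Int  match
            ?Bool | !Bool  match
              end | end  match
        • more:
          ?Int | !Int  match
            ⊕{ok,more,data} | &{ok,more,data}  match label sets agree
              • ok:
                end | end  match
              • more:
                X | X  match
              • data:
                end | end  match
        • ack:
          ⊕{stop,data,more} | &{stop,data,more}  match label sets agree
            • stop:
              ⊕{done,ok} | &{done,ok}  match label sets agree
                • done:
                  X | X  match
                • ok:
                  end | end  match
            • data:
              ⊕{more,err} | &{more,err}  match label sets agree
                • more:
                  end | end  match
                • err:
                  X | X  match
            • more:
              ⊕{more,ack,retry} | &{more,ack,retry}  match label sets agree
                • more:
                  X | X  match
                • ack:
                  end | end  match
                • retry:
                  X | X  match
    • ok:
      &{done,more} | ⊕{done,more}  match label sets agree
        • done:
          !Unit | ?Unit  match
            ?Bool | !Bool  match
              X | X  match
        • more:
          ⊕{ok,done} | &{ok,done}  match label sets agree
            • ok:
              ?Unit | !Unit  match
                X | X  match
            • done:
              &{stop,ack} | ⊕{stop,ack}  match label sets agree
                • stop:
                  end | end  match
                • ack:
                  end | end  match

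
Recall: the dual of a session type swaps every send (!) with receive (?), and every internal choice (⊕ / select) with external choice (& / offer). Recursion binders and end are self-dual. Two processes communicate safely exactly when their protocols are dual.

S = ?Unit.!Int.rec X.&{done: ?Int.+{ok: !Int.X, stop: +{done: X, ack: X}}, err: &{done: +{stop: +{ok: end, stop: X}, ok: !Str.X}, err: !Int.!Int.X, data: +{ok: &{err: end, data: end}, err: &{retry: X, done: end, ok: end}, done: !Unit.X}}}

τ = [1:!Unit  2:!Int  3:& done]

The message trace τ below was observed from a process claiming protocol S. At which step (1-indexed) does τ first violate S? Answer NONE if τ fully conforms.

1

@1 got !Unit, protocol expects ?Unit  ✗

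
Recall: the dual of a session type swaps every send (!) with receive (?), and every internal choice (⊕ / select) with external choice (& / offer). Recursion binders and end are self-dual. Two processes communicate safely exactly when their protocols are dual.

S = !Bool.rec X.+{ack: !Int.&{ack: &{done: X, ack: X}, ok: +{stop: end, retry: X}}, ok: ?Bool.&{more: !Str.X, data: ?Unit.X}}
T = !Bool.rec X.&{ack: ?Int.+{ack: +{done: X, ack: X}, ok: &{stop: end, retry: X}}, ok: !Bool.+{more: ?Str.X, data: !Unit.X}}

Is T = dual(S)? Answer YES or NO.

!Bool vs !Bool  ✗ same direction on both sides — not dual

NO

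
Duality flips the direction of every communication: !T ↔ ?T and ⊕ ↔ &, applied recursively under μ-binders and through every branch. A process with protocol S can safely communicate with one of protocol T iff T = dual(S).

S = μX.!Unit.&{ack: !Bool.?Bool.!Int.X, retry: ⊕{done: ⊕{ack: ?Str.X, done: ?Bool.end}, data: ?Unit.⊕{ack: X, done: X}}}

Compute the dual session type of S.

μX → μX  (binder kept)
  !Unit → ?Unit
    &{ack,retry} → ⊕{ack,retry}  (&→⊕)
      case ack:
        !Bool → ?Bool
          ?Bool → !Bool
            !Int → ?Int
              X self-dual
      case retry:
        ⊕{done,data} → &{done,data}  (select→offer)
          case done:
            ⊕{ack,done} → &{ack,done}  (select→offer)
              case ack:
                ?Str → !Str
                  X self-dual
              case done:
                ?Bool → !Bool
                  end self-dual
          case data:
            ?Unit → !Unit
              ⊕{ack,done} → &{ack,done}  (select→offer)
                case ack:
                  X self-dual
                case done:
                  X self-dual

μX.?Unit.⊕{ack: ?Bool.!Bool.?Int.X, retry: &{done: &{ack: !Str.X, done: !Bool.end}, data: !Unit.&{ack: X, done: X}}}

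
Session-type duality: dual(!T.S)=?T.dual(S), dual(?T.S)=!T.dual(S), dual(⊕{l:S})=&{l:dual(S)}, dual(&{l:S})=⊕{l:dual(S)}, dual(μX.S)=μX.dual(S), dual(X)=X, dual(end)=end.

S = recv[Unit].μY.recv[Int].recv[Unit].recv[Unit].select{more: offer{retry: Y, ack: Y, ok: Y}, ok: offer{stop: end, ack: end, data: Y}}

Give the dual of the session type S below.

recv[Unit] → send[Unit]
  μY → μY  (binder kept)
    recv[Int] → send[Int]
      recv[Unit] → send[Unit]
        recv[Unit] → send[Unit]
          select{more,ok} → offer{more,ok}  (select→offer)
            • more:
              offer{retry,ack,ok} → select{retry,ack,ok}  (offer→select)
                • retry:
                  dual(Y) = Y
                • ack:
                  dual(Y) = Y
                • ok:
                  dual(Y) = Y
            • ok:
              offer{stop,ack,data} → select{stop,ack,data}  (offer→select)
                • stop:
                  dual(end) = end
                • ack:
                  dual(end) = end
                • data:
                  dual(Y) = Y

send[Unit].μY.send[Int].send[Unit].send[Unit].offer{more: select{retry: Y, ack: Y, ok: Y}, ok: select{stop: end, ack: end, data: Y}}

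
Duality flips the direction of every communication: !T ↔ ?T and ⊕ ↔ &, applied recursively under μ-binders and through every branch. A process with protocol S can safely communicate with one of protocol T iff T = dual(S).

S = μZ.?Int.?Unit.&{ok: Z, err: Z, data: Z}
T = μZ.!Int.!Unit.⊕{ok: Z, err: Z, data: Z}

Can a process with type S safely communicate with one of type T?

μZ vs μZ  match (binder kept)
  ?Int vs !Int  match
    ?Unit vs !Unit  match
      &{ok,err,data} vs ⊕{ok,err,data}  match same labels
        [ok]
          Z vs Z  match
        [err]
          Z vs Z  match
        [data]
          Z vs Z  match

YES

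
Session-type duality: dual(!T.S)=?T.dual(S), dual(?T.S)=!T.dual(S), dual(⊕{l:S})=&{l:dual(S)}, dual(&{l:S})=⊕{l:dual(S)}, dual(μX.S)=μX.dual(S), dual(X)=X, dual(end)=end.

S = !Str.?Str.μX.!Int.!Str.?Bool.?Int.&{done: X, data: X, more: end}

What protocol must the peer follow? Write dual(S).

!Str ↦ ?Str
  ?Str ↦ !Str
    μX ↦ μX  (rec unchanged)
      !Int ↦ ?Int
        !Str ↦ ?Str
          ?Bool ↦ !Bool
            ?Int ↦ !Int
              &{done,data,more} ↦ ⊕{done,data,more}  (external→internal)
                case done:
                  X self-dual
                case data:
                  X self-dual
                case more:
                  end self-dual

?Str.!Str.μX.?Int.?Str.!Bool.!Int.⊕{done: X, data: X, more: end}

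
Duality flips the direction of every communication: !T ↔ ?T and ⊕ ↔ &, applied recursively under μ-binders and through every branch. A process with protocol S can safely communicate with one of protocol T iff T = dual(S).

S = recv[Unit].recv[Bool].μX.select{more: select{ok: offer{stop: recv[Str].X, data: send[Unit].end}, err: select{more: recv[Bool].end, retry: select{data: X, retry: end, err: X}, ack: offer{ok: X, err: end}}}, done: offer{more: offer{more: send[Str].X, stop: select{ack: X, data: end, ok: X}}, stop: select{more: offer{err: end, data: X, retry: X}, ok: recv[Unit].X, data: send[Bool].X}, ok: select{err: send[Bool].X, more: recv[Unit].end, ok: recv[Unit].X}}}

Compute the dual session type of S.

send[Unit].send[Bool].μX.offer{more: offer{ok: select{stop: send[Str].X, data: recv[Unit].end}, err: offer{more: send[Bool].end, retry: offer{data: X, retry: end, err: X}, ack: select{ok: X, err: end}}}, done: select{more: select{more: recv[Str].X, stop: offer{ack: X, data: end, ok: X}}, stop: offer{more: select{err: end, data: X, retry: X}, ok: send[Unit].X, data: recv[Bool].X}, ok: offer{err: recv[Bool].X, more: send[Unit].end, ok: send[Unit].X}}}

recv[Unit] ↦ send[Unit]
  recv[Bool] ↦ send[Bool]
    μX ↦ μX  (binder kept)
      select{more,done} ↦ offer{more,done}  (select→offer)
        • more:
          select{ok,err} ↦ offer{ok,err}  (select→offer)
            • ok:
              offer{stop,data} ↦ select{stop,data}  (external→internal)
                • stop:
                  recv[Str] ↦ send[Str]
                    dual(X) = X
                • data:
                  send[Unit] ↦ recv[Unit]
                    dual(end) = end
            • err:
              select{more,retry,ack} ↦ offer{more,retry,ack}  (select→offer)
                • more:
                  recv[Bool] ↦ send[Bool]
                    dual(end) = end
                • retry:
                  select{data,retry,err} ↦ offer{data,retry,err}  (select→offer)
                    • data:
                      dual(X) = X
                    • retry:
                      dual(end) = end
                    • err:
                      dual(X) = X
                • ack:
                  offer{ok,err} ↦ select{ok,err}  (external→internal)
                    • ok:
                      dual(X) = X
                    • err:
                      dual(end) = end
        • done:
          offer{more,stop,ok} ↦ select{more,stop,ok}  (external→internal)
            • more:
              offer{more,stop} ↦ select{more,stop}  (external→internal)
                • more:
                  send[Str] ↦ recv[Str]
                    dual(X) = X
                • stop:
                  select{ack,data,ok} ↦ offer{ack,data,ok}  (select→offer)
                    • ack:
                      dual(X) = X
                    • data:
                      dual(end) = end
                    • ok:
                      dual(X) = X
            • stop:
              select{more,ok,data} ↦ offer{more,ok,data}  (select→offer)
                • more:
                  offer{err,data,retry} ↦ select{err,data,retry}  (external→internal)
                    • err:
                      dual(end) = end
                    • data:
                      dual(X) = X
                    • retry:
                      dual(X) = X
                • ok:
                  recv[Unit] ↦ send[Unit]
                    dual(X) = X
                • data:
                  send[Bool] ↦ recv[Bool]
                    dual(X) = X
            • ok:
              select{err,more,ok} ↦ offer{err,more,ok}  (select→offer)
                • err:
                  send[Bool] ↦ recv[Bool]
                    dual(X) = X
                • more:
                  recv[Unit] ↦ send[Unit]
                    dual(end) = end
                • ok:
                  recv[Unit] ↦ send[Unit]
                    dual(X) = X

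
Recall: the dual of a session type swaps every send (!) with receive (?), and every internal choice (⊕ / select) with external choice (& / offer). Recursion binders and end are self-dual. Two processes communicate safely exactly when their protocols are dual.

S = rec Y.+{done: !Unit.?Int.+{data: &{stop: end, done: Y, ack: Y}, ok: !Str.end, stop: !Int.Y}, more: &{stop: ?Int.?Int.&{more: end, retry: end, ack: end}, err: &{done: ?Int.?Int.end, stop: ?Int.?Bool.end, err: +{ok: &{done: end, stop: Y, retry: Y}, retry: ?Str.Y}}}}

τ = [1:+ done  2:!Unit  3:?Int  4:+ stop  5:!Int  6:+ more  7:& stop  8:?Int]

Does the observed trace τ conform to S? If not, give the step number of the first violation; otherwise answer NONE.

NONE

[1] + done  ✓  residual = !Unit.?Int.+{data: &{stop: end, done: rec Y.…, ack: rec Y.…}, ok: !Str.end, stop: !Int.rec Y.…}
[2] !Unit  ✓  residual = ?Int.+{data: &{stop: end, done: rec Y.…, ack: rec Y.…}, ok: !Str.end, stop: !Int.rec Y.…}
[3] ?Int  ✓  residual = +{data: &{stop: end, done: rec Y.…, ack: rec Y.…}, ok: !Str.end, stop: !Int.rec Y.…}
[4] + stop  ✓  residual = !Int.rec Y.…
[5] !Int  ✓  residual = rec Y.…
[6] + more  ✓  residual = &{stop: ?Int.?Int.&{more: end, retry: end, ack: end}, err: &{done: ?Int.?Int.end, stop: ?Int.?Bool.end, err: +{ok: &{done: end, stop: rec Y.…, retry: rec Y.…}, retry: ?Str.rec Y.…}}}
[7] & stop  ✓  residual = ?Int.?Int.&{more: end, retry: end, ack: end}
[8] ?Int  ✓  residual = ?Int.&{more: end, retry: end, ack: end}
τ conforms to S (length 8)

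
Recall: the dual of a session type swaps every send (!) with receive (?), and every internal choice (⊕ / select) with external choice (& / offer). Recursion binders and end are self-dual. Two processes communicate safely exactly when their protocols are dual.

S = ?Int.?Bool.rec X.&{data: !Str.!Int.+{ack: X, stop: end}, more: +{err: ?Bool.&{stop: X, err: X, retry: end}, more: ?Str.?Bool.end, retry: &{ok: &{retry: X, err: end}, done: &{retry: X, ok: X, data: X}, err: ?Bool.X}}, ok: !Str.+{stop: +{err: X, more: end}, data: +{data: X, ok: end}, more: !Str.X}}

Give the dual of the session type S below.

!Int.!Bool.rec X.+{data: ?Str.?Int.&{ack: X, stop: end}, more: &{err: !Bool.+{stop: X, err: X, retry: end}, more: !Str.!Bool.end, retry: +{ok: +{retry: X, err: end}, done: +{retry: X, ok: X, data: X}, err: !Bool.X}}, ok: ?Str.&{stop: &{err: X, more: end}, data: &{data: X, ok: end}, more: ?Str.X}}

?Int → !Int
  ?Bool → !Bool
    rec X → rec X  (μ self-dual)
      &{data,more,ok} → +{data,more,ok}  (offer→select)
        case data:
          !Str → ?Str
            !Int → ?Int
              +{ack,stop} → &{ack,stop}  (select→offer)
                case ack:
                  X ↦ X
                case stop:
                  end ↦ end
        case more:
          +{err,more,retry} → &{err,more,retry}  (select→offer)
            case err:
              ?Bool → !Bool
                &{stop,err,retry} → +{stop,err,retry}  (offer→select)
                  case stop:
                    X ↦ X
                  case err:
                    X ↦ X
                  case retry:
                    end ↦ end
            case more:
              ?Str → !Str
                ?Bool → !Bool
                  end ↦ end
            case retry:
              &{ok,done,err} → +{ok,done,err}  (offer→select)
                case ok:
                  &{retry,err} → +{retry,err}  (offer→select)
                    case retry:
                      X ↦ X
                    case err:
                      end ↦ end
                case done:
                  &{retry,ok,data} → +{retry,ok,data}  (offer→select)
                    case retry:
                      X ↦ X
                    case ok:
                      X ↦ X
                    case data:
                      X ↦ X
                case err:
                  ?Bool → !Bool
                    X ↦ X
        case ok:
          !Str → ?Str
            +{stop,data,more} → &{stop,data,more}  (select→offer)
              case stop:
                +{err,more} → &{err,more}  (select→offer)
                  case err:
                    X ↦ X
                  case more:
                    end ↦ end
              case data:
                +{data,ok} → &{data,ok}  (select→offer)
                  case data:
                    X ↦ X
                  case ok:
                    end ↦ end
              case more:
                !Str → ?Str
                  X ↦ X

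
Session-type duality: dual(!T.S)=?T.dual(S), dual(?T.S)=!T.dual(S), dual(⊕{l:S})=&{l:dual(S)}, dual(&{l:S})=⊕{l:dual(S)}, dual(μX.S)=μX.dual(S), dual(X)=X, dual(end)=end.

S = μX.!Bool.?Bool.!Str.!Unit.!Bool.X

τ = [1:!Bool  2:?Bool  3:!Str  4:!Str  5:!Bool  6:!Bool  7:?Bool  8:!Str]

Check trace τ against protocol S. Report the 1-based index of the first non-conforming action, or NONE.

step 1: !Bool  match  cont: ?Bool.!Str.!Unit.!Bool.μX.…
step 2: ?Bool  match  cont: !Str.!Unit.!Bool.μX.…
step 3: !Str  match  cont: !Unit.!Bool.μX.…
step 4: got !Str, protocol expects !Unit  ✗

4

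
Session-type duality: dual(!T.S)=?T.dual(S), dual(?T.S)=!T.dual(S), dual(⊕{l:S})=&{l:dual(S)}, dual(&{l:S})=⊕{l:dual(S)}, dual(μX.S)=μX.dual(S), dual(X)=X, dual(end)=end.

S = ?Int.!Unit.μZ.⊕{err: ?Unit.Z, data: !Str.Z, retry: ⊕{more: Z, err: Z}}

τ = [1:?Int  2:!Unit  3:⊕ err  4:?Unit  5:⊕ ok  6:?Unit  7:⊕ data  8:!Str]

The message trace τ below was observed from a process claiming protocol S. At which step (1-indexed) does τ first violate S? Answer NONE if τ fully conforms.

[1] ?Int  ok  now at !Unit.μZ.…
[2] !Unit  ok  now at μZ.…
[3] ⊕ err  ok  now at ?Unit.μZ.…
[4] ?Unit  ok  now at μZ.…
[5] got ⊕ ok, protocol expects ⊕ err or ⊕ data or ⊕ retry  ✗

5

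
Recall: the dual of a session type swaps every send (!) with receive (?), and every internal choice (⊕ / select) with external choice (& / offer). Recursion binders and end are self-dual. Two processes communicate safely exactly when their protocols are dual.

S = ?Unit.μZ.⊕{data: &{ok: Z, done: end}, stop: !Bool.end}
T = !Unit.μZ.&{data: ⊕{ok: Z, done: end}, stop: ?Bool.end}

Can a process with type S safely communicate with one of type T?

YES

?Unit ‖ !Unit  ✓
  μZ ‖ μZ  ✓ (μ self-dual)
    ⊕{data,stop} ‖ &{data,stop}  ✓ label sets agree
      • data:
        &{ok,done} ‖ ⊕{ok,done}  ✓ label sets agree
          • ok:
            Z ‖ Z  ✓
          • done:
            end ‖ end  ✓
      • stop:
        !Bool ‖ ?Bool  ✓
          end ‖ end  ✓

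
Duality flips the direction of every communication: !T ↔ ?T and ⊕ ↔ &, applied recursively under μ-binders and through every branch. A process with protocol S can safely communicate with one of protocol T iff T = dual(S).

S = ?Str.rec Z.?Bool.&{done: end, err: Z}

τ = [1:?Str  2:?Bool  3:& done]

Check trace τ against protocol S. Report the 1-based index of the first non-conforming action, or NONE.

NONE

[1] ?Str  match  now at rec Z.…
[2] ?Bool  match  now at &{done: end, err: rec Z.…}
[3] & done  match  now at end
trace exhausted — no violation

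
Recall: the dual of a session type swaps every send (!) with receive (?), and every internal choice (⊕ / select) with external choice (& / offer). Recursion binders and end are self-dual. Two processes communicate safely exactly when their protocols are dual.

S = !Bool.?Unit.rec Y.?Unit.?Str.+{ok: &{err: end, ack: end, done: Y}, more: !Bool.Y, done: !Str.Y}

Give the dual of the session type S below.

!Bool → ?Bool
  ?Unit → !Unit
    rec Y → rec Y  (μ self-dual)
      ?Unit → !Unit
        ?Str → !Str
          +{ok,more,done} → &{ok,more,done}  (⊕→&)
            • ok:
              &{err,ack,done} → +{err,ack,done}  (external→internal)
                • err:
                  end ↦ end
                • ack:
                  end ↦ end
                • done:
                  Y ↦ Y
            • more:
              !Bool → ?Bool
                Y ↦ Y
            • done:
              !Str → ?Str
                Y ↦ Y

?Bool.!Unit.rec Y.!Unit.!Str.&{ok: +{err: end, ack: end, done: Y}, more: ?Bool.Y, done: ?Str.Y}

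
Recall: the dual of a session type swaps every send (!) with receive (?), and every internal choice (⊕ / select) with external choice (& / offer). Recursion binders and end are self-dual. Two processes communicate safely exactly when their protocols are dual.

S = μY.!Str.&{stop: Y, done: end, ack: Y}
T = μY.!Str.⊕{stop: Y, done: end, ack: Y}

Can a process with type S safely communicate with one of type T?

μY | μY  ✓ (rec unchanged)
  !Str | !Str  ✗ same direction on both sides — not dual

NO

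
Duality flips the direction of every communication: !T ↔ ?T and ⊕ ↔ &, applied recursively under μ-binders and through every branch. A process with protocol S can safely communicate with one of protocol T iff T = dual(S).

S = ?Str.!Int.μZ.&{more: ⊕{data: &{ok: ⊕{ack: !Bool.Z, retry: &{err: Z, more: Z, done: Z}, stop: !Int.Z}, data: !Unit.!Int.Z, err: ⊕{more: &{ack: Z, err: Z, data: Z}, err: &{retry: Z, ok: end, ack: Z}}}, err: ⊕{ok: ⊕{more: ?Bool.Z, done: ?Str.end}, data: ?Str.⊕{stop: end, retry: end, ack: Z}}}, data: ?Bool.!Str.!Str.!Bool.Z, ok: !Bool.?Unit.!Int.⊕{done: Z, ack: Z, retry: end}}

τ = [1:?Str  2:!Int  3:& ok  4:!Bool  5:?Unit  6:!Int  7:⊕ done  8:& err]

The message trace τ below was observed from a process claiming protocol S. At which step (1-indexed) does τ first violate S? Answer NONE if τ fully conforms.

8

[1] ?Str  match  now at !Int.μZ.…
[2] !Int  match  now at μZ.…
[3] & ok  match  now at !Bool.?Unit.!Int.⊕{done: μZ.…, ack: μZ.…, retry: end}
[4] !Bool  match  now at ?Unit.!Int.⊕{done: μZ.…, ack: μZ.…, retry: end}
[5] ?Unit  match  now at !Int.⊕{done: μZ.…, ack: μZ.…, retry: end}
[6] !Int  match  now at ⊕{done: μZ.…, ack: μZ.…, retry: end}
[7] ⊕ done  match  now at μZ.…
[8] got & err, protocol expects & more or & data or & ok  ✗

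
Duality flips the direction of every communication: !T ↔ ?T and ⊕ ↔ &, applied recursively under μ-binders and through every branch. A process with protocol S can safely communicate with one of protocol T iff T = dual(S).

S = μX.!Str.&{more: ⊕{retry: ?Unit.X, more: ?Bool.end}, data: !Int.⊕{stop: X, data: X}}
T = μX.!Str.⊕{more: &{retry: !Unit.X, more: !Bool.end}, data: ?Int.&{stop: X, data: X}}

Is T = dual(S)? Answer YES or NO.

μX | μX  ok (rec unchanged)
  !Str | !Str  ✗ same direction on both sides — not dual

NO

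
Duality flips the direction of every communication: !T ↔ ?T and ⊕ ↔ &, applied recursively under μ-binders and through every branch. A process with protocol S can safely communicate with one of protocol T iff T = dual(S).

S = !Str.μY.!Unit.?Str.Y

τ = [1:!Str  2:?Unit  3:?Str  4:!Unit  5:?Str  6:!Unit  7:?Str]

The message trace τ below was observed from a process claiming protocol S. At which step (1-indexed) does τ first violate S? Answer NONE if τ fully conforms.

2

step 1: !Str  ✓  cont: μY.…
step 2: got ?Unit, protocol expects !Unit  ✗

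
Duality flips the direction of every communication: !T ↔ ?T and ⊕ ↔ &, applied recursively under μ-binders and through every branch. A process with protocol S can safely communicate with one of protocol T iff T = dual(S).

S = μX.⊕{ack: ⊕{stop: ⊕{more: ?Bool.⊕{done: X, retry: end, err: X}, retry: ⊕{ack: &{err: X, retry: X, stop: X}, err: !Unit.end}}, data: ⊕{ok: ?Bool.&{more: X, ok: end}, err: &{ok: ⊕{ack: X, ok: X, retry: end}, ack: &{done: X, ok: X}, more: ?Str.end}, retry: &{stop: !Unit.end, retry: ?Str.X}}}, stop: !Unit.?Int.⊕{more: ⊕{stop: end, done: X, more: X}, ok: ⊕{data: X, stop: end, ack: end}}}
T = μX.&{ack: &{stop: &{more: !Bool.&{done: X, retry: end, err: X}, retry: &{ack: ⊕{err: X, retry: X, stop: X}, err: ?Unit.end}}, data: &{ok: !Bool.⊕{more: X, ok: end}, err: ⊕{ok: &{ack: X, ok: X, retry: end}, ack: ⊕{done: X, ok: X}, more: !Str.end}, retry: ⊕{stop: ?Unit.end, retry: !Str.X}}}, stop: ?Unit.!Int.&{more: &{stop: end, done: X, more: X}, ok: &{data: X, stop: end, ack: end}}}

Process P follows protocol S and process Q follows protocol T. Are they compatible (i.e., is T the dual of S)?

μX | μX  ok (μ self-dual)
  ⊕{ack,stop} | &{ack,stop}  ok same labels
    [ack]
      ⊕{stop,data} | &{stop,data}  ok same labels
        [stop]
          ⊕{more,retry} | &{more,retry}  ok same labels
            [more]
              ?Bool | !Bool  ok
                ⊕{done,retry,err} | &{done,retry,err}  ok same labels
                  [done]
                    X | X  ok
                  [retry]
                    end | end  ok
                  [err]
                    X | X  ok
            [retry]
              ⊕{ack,err} | &{ack,err}  ok same labels
                [ack]
                  &{err,retry,stop} | ⊕{err,retry,stop}  ok same labels
                    [err]
                      X | X  ok
                    [retry]
                      X | X  ok
                    [stop]
                      X | X  ok
                [err]
                  !Unit | ?Unit  ok
                    end | end  ok
        [data]
          ⊕{ok,err,retry} | &{ok,err,retry}  ok same labels
            [ok]
              ?Bool | !Bool  ok
                &{more,ok} | ⊕{more,ok}  ok same labels
                  [more]
                    X | X  ok
                  [ok]
                    end | end  ok
            [err]
              &{ok,ack,more} | ⊕{ok,ack,more}  ok same labels
                [ok]
                  ⊕{ack,ok,retry} | &{ack,ok,retry}  ok same labels
                    [ack]
                      X | X  ok
                    [ok]
                      X | X  ok
                    [retry]
                      end | end  ok
                [ack]
                  &{done,ok} | ⊕{done,ok}  ok same labels
                    [done]
                      X | X  ok
                    [ok]
                      X | X  ok
                [more]
                  ?Str | !Str  ok
                    end | end  ok
            [retry]
              &{stop,retry} | ⊕{stop,retry}  ok same labels
                [stop]
                  !Unit | ?Unit  ok
                    end | end  ok
                [retry]
                  ?Str | !Str  ok
                    X | X  ok
    [stop]
      !Unit | ?Unit  ok
        ?Int | !Int  ok
          ⊕{more,ok} | &{more,ok}  ok same labels
            [more]
              ⊕{stop,done,more} | &{stop,done,more}  ok same labels
                [stop]
                  end | end  ok
                [done]
                  X | X  ok
                [more]
                  X | X  ok
            [ok]
              ⊕{data,stop,ack} | &{data,stop,ack}  ok same labels
                [data]
                  X | X  ok
                [stop]
                  end | end  ok
                [ack]
                  end | end  ok

YES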